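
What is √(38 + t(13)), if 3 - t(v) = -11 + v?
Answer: √39 ≈ 6.2450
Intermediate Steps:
t(v) = 14 - v (t(v) = 3 - (-11 + v) = 3 + (11 - v) = 14 - v)
√(38 + t(13)) = √(38 + (14 - 1*13)) = √(38 + (14 - 13)) = √(38 + 1) = √39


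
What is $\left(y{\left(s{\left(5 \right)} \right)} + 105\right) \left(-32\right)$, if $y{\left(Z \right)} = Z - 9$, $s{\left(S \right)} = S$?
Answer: $-3232$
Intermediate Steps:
$y{\left(Z \right)} = -9 + Z$ ($y{\left(Z \right)} = Z - 9 = -9 + Z$)
$\left(y{\left(s{\left(5 \right)} \right)} + 105\right) \left(-32\right) = \left(\left(-9 + 5\right) + 105\right) \left(-32\right) = \left(-4 + 105\right) \left(-32\right) = 101 \left(-32\right) = -3232$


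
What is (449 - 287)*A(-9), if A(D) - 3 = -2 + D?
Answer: -1296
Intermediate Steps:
A(D) = 1 + D (A(D) = 3 + (-2 + D) = 1 + D)
(449 - 287)*A(-9) = (449 - 287)*(1 - 9) = 162*(-8) = -1296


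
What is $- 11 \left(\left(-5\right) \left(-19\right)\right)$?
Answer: $-1045$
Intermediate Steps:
$- 11 \left(\left(-5\right) \left(-19\right)\right) = \left(-11\right) 95 = -1045$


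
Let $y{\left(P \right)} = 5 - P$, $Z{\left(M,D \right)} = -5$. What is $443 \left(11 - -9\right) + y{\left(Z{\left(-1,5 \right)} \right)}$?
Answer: $8870$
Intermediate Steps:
$443 \left(11 - -9\right) + y{\left(Z{\left(-1,5 \right)} \right)} = 443 \left(11 - -9\right) + \left(5 - -5\right) = 443 \left(11 + 9\right) + \left(5 + 5\right) = 443 \cdot 20 + 10 = 8860 + 10 = 8870$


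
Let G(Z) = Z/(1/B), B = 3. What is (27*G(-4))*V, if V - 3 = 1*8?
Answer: -3564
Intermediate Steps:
G(Z) = 3*Z (G(Z) = Z/(1/3) = Z/(⅓) = Z*3 = 3*Z)
V = 11 (V = 3 + 1*8 = 3 + 8 = 11)
(27*G(-4))*V = (27*(3*(-4)))*11 = (27*(-12))*11 = -324*11 = -3564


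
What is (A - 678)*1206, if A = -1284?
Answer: -2366172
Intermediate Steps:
(A - 678)*1206 = (-1284 - 678)*1206 = -1962*1206 = -2366172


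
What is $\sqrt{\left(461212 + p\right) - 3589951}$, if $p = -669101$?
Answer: $4 i \sqrt{237365} \approx 1948.8 i$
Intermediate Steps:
$\sqrt{\left(461212 + p\right) - 3589951} = \sqrt{\left(461212 - 669101\right) - 3589951} = \sqrt{-207889 - 3589951} = \sqrt{-3797840} = 4 i \sqrt{237365}$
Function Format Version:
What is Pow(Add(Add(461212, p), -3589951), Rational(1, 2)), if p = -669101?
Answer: Mul(4, I, Pow(237365, Rational(1, 2))) ≈ Mul(1948.8, I)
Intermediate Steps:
Pow(Add(Add(461212, p), -3589951), Rational(1, 2)) = Pow(Add(Add(461212, -669101), -3589951), Rational(1, 2)) = Pow(Add(-207889, -3589951), Rational(1, 2)) = Pow(-3797840, Rational(1, 2)) = Mul(4, I, Pow(237365, Rational(1, 2)))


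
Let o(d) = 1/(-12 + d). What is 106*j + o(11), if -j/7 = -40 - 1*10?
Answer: 37099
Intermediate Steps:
j = 350 (j = -7*(-40 - 1*10) = -7*(-40 - 10) = -7*(-50) = 350)
106*j + o(11) = 106*350 + 1/(-12 + 11) = 37100 + 1/(-1) = 37100 - 1 = 37099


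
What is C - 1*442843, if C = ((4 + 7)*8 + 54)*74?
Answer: -432335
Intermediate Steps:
C = 10508 (C = (11*8 + 54)*74 = (88 + 54)*74 = 142*74 = 10508)
C - 1*442843 = 10508 - 1*442843 = 10508 - 442843 = -432335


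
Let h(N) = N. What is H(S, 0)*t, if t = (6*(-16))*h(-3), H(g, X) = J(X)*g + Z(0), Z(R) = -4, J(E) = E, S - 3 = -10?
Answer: -1152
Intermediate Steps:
S = -7 (S = 3 - 10 = -7)
H(g, X) = -4 + X*g (H(g, X) = X*g - 4 = -4 + X*g)
t = 288 (t = (6*(-16))*(-3) = -96*(-3) = 288)
H(S, 0)*t = (-4 + 0*(-7))*288 = (-4 + 0)*288 = -4*288 = -1152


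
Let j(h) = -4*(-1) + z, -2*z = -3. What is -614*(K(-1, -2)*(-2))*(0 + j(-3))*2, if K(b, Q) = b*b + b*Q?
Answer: 40524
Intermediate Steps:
K(b, Q) = b² + Q*b
z = 3/2 (z = -½*(-3) = 3/2 ≈ 1.5000)
j(h) = 11/2 (j(h) = -4*(-1) + 3/2 = 4 + 3/2 = 11/2)
-614*(K(-1, -2)*(-2))*(0 + j(-3))*2 = -614*(-(-2 - 1)*(-2))*(0 + 11/2)*2 = -614*(-1*(-3)*(-2))*(11/2)*2 = -614*(3*(-2))*(11/2)*2 = -614*(-6*11/2)*2 = -(-20262)*2 = -614*(-66) = 40524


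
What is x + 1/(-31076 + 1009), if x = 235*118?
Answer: 833757909/30067 ≈ 27730.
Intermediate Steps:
x = 27730
x + 1/(-31076 + 1009) = 27730 + 1/(-31076 + 1009) = 27730 + 1/(-30067) = 27730 - 1/30067 = 833757909/30067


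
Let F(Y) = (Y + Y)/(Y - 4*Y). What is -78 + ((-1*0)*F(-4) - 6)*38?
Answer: -306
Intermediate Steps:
F(Y) = -2/3 (F(Y) = (2*Y)/((-3*Y)) = (2*Y)*(-1/(3*Y)) = -2/3)
-78 + ((-1*0)*F(-4) - 6)*38 = -78 + (-1*0*(-2/3) - 6)*38 = -78 + (0*(-2/3) - 6)*38 = -78 + (0 - 6)*38 = -78 - 6*38 = -78 - 228 = -306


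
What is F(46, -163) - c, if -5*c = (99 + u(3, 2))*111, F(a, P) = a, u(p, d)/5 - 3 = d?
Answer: 13994/5 ≈ 2798.8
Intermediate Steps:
u(p, d) = 15 + 5*d
c = -13764/5 (c = -(99 + (15 + 5*2))*111/5 = -(99 + (15 + 10))*111/5 = -(99 + 25)*111/5 = -124*111/5 = -⅕*13764 = -13764/5 ≈ -2752.8)
F(46, -163) - c = 46 - 1*(-13764/5) = 46 + 13764/5 = 13994/5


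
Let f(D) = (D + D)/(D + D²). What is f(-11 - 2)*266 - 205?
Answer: -748/3 ≈ -249.33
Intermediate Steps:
f(D) = 2*D/(D + D²) (f(D) = (2*D)/(D + D²) = 2*D/(D + D²))
f(-11 - 2)*266 - 205 = (2/(1 + (-11 - 2)))*266 - 205 = (2/(1 - 13))*266 - 205 = (2/(-12))*266 - 205 = (2*(-1/12))*266 - 205 = -⅙*266 - 205 = -133/3 - 205 = -748/3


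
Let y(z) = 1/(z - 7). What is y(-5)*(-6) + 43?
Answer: 87/2 ≈ 43.500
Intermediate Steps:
y(z) = 1/(-7 + z)
y(-5)*(-6) + 43 = -6/(-7 - 5) + 43 = -6/(-12) + 43 = -1/12*(-6) + 43 = ½ + 43 = 87/2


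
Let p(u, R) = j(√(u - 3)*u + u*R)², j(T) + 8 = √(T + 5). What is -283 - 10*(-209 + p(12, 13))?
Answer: -803 + 160*√197 ≈ 1442.7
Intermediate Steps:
j(T) = -8 + √(5 + T) (j(T) = -8 + √(T + 5) = -8 + √(5 + T))
p(u, R) = (-8 + √(5 + R*u + u*√(-3 + u)))² (p(u, R) = (-8 + √(5 + (√(u - 3)*u + u*R)))² = (-8 + √(5 + (√(-3 + u)*u + R*u)))² = (-8 + √(5 + (u*√(-3 + u) + R*u)))² = (-8 + √(5 + (R*u + u*√(-3 + u))))² = (-8 + √(5 + R*u + u*√(-3 + u)))²)
-283 - 10*(-209 + p(12, 13)) = -283 - 10*(-209 + (-8 + √(5 + 12*(13 + √(-3 + 12))))²) = -283 - 10*(-209 + (-8 + √(5 + 12*(13 + √9)))²) = -283 - 10*(-209 + (-8 + √(5 + 12*(13 + 3)))²) = -283 - 10*(-209 + (-8 + √(5 + 12*16))²) = -283 - 10*(-209 + (-8 + √(5 + 192))²) = -283 - 10*(-209 + (-8 + √197)²) = -283 + (2090 - 10*(-8 + √197)²) = 1807 - 10*(-8 + √197)²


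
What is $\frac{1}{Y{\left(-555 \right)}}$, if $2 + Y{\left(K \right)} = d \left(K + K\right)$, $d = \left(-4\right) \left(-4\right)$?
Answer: $- \frac{1}{17762} \approx -5.63 \cdot 10^{-5}$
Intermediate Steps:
$d = 16$
$Y{\left(K \right)} = -2 + 32 K$ ($Y{\left(K \right)} = -2 + 16 \left(K + K\right) = -2 + 16 \cdot 2 K = -2 + 32 K$)
$\frac{1}{Y{\left(-555 \right)}} = \frac{1}{-2 + 32 \left(-555\right)} = \frac{1}{-2 - 17760} = \frac{1}{-17762} = - \frac{1}{17762}$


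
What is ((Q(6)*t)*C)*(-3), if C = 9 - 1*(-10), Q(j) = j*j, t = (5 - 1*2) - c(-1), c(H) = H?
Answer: -8208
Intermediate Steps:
t = 4 (t = (5 - 1*2) - 1*(-1) = (5 - 2) + 1 = 3 + 1 = 4)
Q(j) = j²
C = 19 (C = 9 + 10 = 19)
((Q(6)*t)*C)*(-3) = ((6²*4)*19)*(-3) = ((36*4)*19)*(-3) = (144*19)*(-3) = 2736*(-3) = -8208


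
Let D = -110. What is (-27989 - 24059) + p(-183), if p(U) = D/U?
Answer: -9524674/183 ≈ -52047.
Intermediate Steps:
p(U) = -110/U
(-27989 - 24059) + p(-183) = (-27989 - 24059) - 110/(-183) = -52048 - 110*(-1/183) = -52048 + 110/183 = -9524674/183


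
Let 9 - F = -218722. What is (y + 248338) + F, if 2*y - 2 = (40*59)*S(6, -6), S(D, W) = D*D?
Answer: 509550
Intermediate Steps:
F = 218731 (F = 9 - 1*(-218722) = 9 + 218722 = 218731)
S(D, W) = D**2
y = 42481 (y = 1 + ((40*59)*6**2)/2 = 1 + (2360*36)/2 = 1 + (1/2)*84960 = 1 + 42480 = 42481)
(y + 248338) + F = (42481 + 248338) + 218731 = 290819 + 218731 = 509550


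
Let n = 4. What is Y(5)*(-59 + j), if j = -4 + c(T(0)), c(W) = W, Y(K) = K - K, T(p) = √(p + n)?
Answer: 0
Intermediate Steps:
T(p) = √(4 + p) (T(p) = √(p + 4) = √(4 + p))
Y(K) = 0
j = -2 (j = -4 + √(4 + 0) = -4 + √4 = -4 + 2 = -2)
Y(5)*(-59 + j) = 0*(-59 - 2) = 0*(-61) = 0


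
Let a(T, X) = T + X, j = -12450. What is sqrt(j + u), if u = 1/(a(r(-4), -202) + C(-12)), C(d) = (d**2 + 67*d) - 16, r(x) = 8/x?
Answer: I*sqrt(602580055)/220 ≈ 111.58*I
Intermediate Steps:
C(d) = -16 + d**2 + 67*d
u = -1/880 (u = 1/((8/(-4) - 202) + (-16 + (-12)**2 + 67*(-12))) = 1/((8*(-1/4) - 202) + (-16 + 144 - 804)) = 1/((-2 - 202) - 676) = 1/(-204 - 676) = 1/(-880) = -1/880 ≈ -0.0011364)
sqrt(j + u) = sqrt(-12450 - 1/880) = sqrt(-10956001/880) = I*sqrt(602580055)/220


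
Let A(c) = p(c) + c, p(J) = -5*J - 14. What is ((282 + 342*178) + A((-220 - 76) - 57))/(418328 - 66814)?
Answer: 31278/175757 ≈ 0.17796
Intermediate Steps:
p(J) = -14 - 5*J
A(c) = -14 - 4*c (A(c) = (-14 - 5*c) + c = -14 - 4*c)
((282 + 342*178) + A((-220 - 76) - 57))/(418328 - 66814) = ((282 + 342*178) + (-14 - 4*((-220 - 76) - 57)))/(418328 - 66814) = ((282 + 60876) + (-14 - 4*(-296 - 57)))/351514 = (61158 + (-14 - 4*(-353)))*(1/351514) = (61158 + (-14 + 1412))*(1/351514) = (61158 + 1398)*(1/351514) = 62556*(1/351514) = 31278/175757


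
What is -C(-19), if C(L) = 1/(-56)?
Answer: 1/56 ≈ 0.017857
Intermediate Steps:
C(L) = -1/56
-C(-19) = -1*(-1/56) = 1/56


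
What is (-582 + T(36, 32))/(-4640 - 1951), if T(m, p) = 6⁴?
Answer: -238/2197 ≈ -0.10833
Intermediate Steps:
T(m, p) = 1296
(-582 + T(36, 32))/(-4640 - 1951) = (-582 + 1296)/(-4640 - 1951) = 714/(-6591) = 714*(-1/6591) = -238/2197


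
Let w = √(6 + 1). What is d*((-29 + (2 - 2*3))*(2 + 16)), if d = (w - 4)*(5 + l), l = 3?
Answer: 19008 - 4752*√7 ≈ 6435.4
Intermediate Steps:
w = √7 ≈ 2.6458
d = -32 + 8*√7 (d = (√7 - 4)*(5 + 3) = (-4 + √7)*8 = -32 + 8*√7 ≈ -10.834)
d*((-29 + (2 - 2*3))*(2 + 16)) = (-32 + 8*√7)*((-29 + (2 - 2*3))*(2 + 16)) = (-32 + 8*√7)*((-29 + (2 - 6))*18) = (-32 + 8*√7)*((-29 - 4)*18) = (-32 + 8*√7)*(-33*18) = (-32 + 8*√7)*(-594) = 19008 - 4752*√7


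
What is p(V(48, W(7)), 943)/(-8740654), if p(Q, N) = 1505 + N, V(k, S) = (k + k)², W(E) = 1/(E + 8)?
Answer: -1224/4370327 ≈ -0.00028007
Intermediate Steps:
W(E) = 1/(8 + E)
V(k, S) = 4*k² (V(k, S) = (2*k)² = 4*k²)
p(V(48, W(7)), 943)/(-8740654) = (1505 + 943)/(-8740654) = 2448*(-1/8740654) = -1224/4370327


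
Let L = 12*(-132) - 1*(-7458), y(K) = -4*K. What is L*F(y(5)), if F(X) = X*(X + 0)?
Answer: 2349600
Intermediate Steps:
F(X) = X² (F(X) = X*X = X²)
L = 5874 (L = -1584 + 7458 = 5874)
L*F(y(5)) = 5874*(-4*5)² = 5874*(-20)² = 5874*400 = 2349600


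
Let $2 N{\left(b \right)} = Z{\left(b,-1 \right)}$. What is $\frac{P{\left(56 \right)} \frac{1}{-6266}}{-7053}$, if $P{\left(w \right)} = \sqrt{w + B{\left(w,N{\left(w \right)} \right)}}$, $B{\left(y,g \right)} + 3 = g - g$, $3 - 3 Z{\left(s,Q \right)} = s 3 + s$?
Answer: $\frac{\sqrt{53}}{44194098} \approx 1.6473 \cdot 10^{-7}$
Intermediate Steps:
$Z{\left(s,Q \right)} = 1 - \frac{4 s}{3}$ ($Z{\left(s,Q \right)} = 1 - \frac{s 3 + s}{3} = 1 - \frac{3 s + s}{3} = 1 - \frac{4 s}{3}$)
$N{\left(b \right)} = \frac{1}{2} - \frac{2 b}{3}$ ($N{\left(b \right)} = \frac{1 - \frac{4 b}{3}}{2} = \frac{1}{2} - \frac{2 b}{3}$)
$B{\left(y,g \right)} = -3$ ($B{\left(y,g \right)} = -3 + \left(g - g\right) = -3 + 0 = -3$)
$P{\left(w \right)} = \sqrt{-3 + w}$ ($P{\left(w \right)} = \sqrt{w - 3} = \sqrt{-3 + w}$)
$\frac{P{\left(56 \right)} \frac{1}{-6266}}{-7053} = \frac{\sqrt{-3 + 56} \frac{1}{-6266}}{-7053} = \sqrt{53} \left(- \frac{1}{6266}\right) \left(- \frac{1}{7053}\right) = - \frac{\sqrt{53}}{6266} \left(- \frac{1}{7053}\right) = \frac{\sqrt{53}}{44194098}$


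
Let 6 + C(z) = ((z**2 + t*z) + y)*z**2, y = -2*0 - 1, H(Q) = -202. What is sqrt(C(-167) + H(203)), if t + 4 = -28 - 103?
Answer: sqrt(1406525729) ≈ 37504.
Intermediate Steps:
y = -1 (y = 0 - 1 = -1)
t = -135 (t = -4 + (-28 - 103) = -4 - 131 = -135)
C(z) = -6 + z**2*(-1 + z**2 - 135*z) (C(z) = -6 + ((z**2 - 135*z) - 1)*z**2 = -6 + (-1 + z**2 - 135*z)*z**2 = -6 + z**2*(-1 + z**2 - 135*z))
sqrt(C(-167) + H(203)) = sqrt((-6 + (-167)**4 - 1*(-167)**2 - 135*(-167)**3) - 202) = sqrt((-6 + 777796321 - 1*27889 - 135*(-4657463)) - 202) = sqrt((-6 + 777796321 - 27889 + 628757505) - 202) = sqrt(1406525931 - 202) = sqrt(1406525729)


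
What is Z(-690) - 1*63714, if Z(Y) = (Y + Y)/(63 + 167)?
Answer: -63720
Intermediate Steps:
Z(Y) = Y/115 (Z(Y) = (2*Y)/230 = (2*Y)*(1/230) = Y/115)
Z(-690) - 1*63714 = (1/115)*(-690) - 1*63714 = -6 - 63714 = -63720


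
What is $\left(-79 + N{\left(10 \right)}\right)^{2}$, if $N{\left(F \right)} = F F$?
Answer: $441$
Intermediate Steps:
$N{\left(F \right)} = F^{2}$
$\left(-79 + N{\left(10 \right)}\right)^{2} = \left(-79 + 10^{2}\right)^{2} = \left(-79 + 100\right)^{2} = 21^{2} = 441$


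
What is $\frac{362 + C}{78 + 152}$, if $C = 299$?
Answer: $\frac{661}{230} \approx 2.8739$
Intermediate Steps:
$\frac{362 + C}{78 + 152} = \frac{362 + 299}{78 + 152} = \frac{661}{230}$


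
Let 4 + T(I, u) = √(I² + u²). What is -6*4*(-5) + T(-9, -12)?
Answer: 131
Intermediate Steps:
T(I, u) = -4 + √(I² + u²)
-6*4*(-5) + T(-9, -12) = -6*4*(-5) + (-4 + √((-9)² + (-12)²)) = -24*(-5) + (-4 + √(81 + 144)) = 120 + (-4 + √225) = 120 + (-4 + 15) = 120 + 11 = 131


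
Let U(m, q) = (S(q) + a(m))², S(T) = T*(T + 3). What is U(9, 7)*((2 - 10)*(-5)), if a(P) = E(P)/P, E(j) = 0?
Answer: 196000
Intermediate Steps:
S(T) = T*(3 + T)
a(P) = 0 (a(P) = 0/P = 0)
U(m, q) = q²*(3 + q)² (U(m, q) = (q*(3 + q) + 0)² = (q*(3 + q))² = q²*(3 + q)²)
U(9, 7)*((2 - 10)*(-5)) = (7²*(3 + 7)²)*((2 - 10)*(-5)) = (49*10²)*(-8*(-5)) = (49*100)*40 = 4900*40 = 196000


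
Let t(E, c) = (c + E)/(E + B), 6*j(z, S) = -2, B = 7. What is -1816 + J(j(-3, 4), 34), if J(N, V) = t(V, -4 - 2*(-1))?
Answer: -74424/41 ≈ -1815.2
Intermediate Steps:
j(z, S) = -⅓ (j(z, S) = (⅙)*(-2) = -⅓)
t(E, c) = (E + c)/(7 + E) (t(E, c) = (c + E)/(E + 7) = (E + c)/(7 + E))
J(N, V) = (-2 + V)/(7 + V) (J(N, V) = (V + (-4 - 2*(-1)))/(7 + V) = (V + (-4 + 2))/(7 + V) = (V - 2)/(7 + V) = (-2 + V)/(7 + V))
-1816 + J(j(-3, 4), 34) = -1816 + (-2 + 34)/(7 + 34) = -1816 + 32/41 = -74424/41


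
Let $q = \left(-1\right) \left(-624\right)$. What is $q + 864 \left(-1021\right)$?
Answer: $-881520$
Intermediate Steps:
$q = 624$
$q + 864 \left(-1021\right) = 624 + 864 \left(-1021\right) = 624 - 882144 = -881520$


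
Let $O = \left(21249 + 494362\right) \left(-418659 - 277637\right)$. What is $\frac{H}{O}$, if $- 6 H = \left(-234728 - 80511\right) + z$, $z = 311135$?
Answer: $- \frac{171}{89754469214} \approx -1.9052 \cdot 10^{-9}$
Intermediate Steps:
$O = -359017876856$ ($O = 515611 \left(-696296\right) = -359017876856$)
$H = 684$ ($H = - \frac{\left(-234728 - 80511\right) + 311135}{6} = - \frac{-315239 + 311135}{6} = \left(- \frac{1}{6}\right) \left(-4104\right) = 684$)
$\frac{H}{O} = \frac{684}{-359017876856} = 684 \left(- \frac{1}{359017876856}\right) = - \frac{171}{89754469214}$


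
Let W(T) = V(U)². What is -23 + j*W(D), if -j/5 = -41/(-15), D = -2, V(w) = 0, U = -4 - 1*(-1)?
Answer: -23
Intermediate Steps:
U = -3 (U = -4 + 1 = -3)
W(T) = 0 (W(T) = 0² = 0)
j = -41/3 (j = -(-205)/(-15) = -(-205)*(-1)/15 = -5*41/15 = -41/3 ≈ -13.667)
-23 + j*W(D) = -23 - 41/3*0 = -23 + 0 = -23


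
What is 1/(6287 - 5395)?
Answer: 1/892 ≈ 0.0011211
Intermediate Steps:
1/(6287 - 5395) = 1/892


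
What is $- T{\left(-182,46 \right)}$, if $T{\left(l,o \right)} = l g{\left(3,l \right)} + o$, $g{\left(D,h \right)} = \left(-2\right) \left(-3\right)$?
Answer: $1046$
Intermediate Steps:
$g{\left(D,h \right)} = 6$
$T{\left(l,o \right)} = o + 6 l$ ($T{\left(l,o \right)} = l 6 + o = 6 l + o = o + 6 l$)
$- T{\left(-182,46 \right)} = - (46 + 6 \left(-182\right)) = - (46 - 1092) = \left(-1\right) \left(-1046\right) = 1046$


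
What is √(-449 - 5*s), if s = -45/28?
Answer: I*√86429/14 ≈ 20.999*I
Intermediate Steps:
s = -45/28 (s = -45*1/28 = -45/28 ≈ -1.6071)
√(-449 - 5*s) = √(-449 - 5*(-45/28)) = √(-449 + 225/28) = √(-12347/28) = I*√86429/14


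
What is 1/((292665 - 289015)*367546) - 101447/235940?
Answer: -3402387558509/7913090795650 ≈ -0.42997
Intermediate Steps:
1/((292665 - 289015)*367546) - 101447/235940 = (1/367546)/3650 - 101447*1/235940 = (1/3650)*(1/367546) - 101447/235940 = 1/1341542900 - 101447/235940 = -3402387558509/7913090795650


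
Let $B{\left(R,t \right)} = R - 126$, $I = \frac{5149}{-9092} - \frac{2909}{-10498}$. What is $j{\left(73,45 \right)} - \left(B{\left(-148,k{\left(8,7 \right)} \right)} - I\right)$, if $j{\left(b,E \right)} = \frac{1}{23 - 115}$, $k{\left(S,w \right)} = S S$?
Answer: $\frac{150213336569}{548824942} \approx 273.7$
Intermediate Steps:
$k{\left(S,w \right)} = S^{2}$
$I = - \frac{13802787}{47723908}$ ($I = 5149 \left(- \frac{1}{9092}\right) - - \frac{2909}{10498} = - \frac{5149}{9092} + \frac{2909}{10498} = - \frac{13802787}{47723908} \approx -0.28922$)
$j{\left(b,E \right)} = - \frac{1}{92}$ ($j{\left(b,E \right)} = \frac{1}{-92} = - \frac{1}{92}$)
$B{\left(R,t \right)} = -126 + R$
$j{\left(73,45 \right)} - \left(B{\left(-148,k{\left(8,7 \right)} \right)} - I\right) = - \frac{1}{92} - \left(\left(-126 - 148\right) - - \frac{13802787}{47723908}\right) = - \frac{1}{92} - \left(-274 + \frac{13802787}{47723908}\right) = - \frac{1}{92} - - \frac{13062548005}{47723908} = - \frac{1}{92} + \frac{13062548005}{47723908} = \frac{150213336569}{548824942}$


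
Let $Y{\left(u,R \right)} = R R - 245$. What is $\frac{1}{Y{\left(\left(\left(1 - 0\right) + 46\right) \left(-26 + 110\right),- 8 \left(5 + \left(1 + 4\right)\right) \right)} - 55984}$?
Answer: $- \frac{1}{49829} \approx -2.0069 \cdot 10^{-5}$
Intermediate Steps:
$Y{\left(u,R \right)} = -245 + R^{2}$ ($Y{\left(u,R \right)} = R^{2} - 245 = -245 + R^{2}$)
$\frac{1}{Y{\left(\left(\left(1 - 0\right) + 46\right) \left(-26 + 110\right),- 8 \left(5 + \left(1 + 4\right)\right) \right)} - 55984} = \frac{1}{\left(-245 + \left(- 8 \left(5 + \left(1 + 4\right)\right)\right)^{2}\right) - 55984} = \frac{1}{\left(-245 + \left(- 8 \left(5 + 5\right)\right)^{2}\right) - 55984} = \frac{1}{\left(-245 + \left(\left(-8\right) 10\right)^{2}\right) - 55984} = \frac{1}{\left(-245 + \left(-80\right)^{2}\right) - 55984} = \frac{1}{\left(-245 + 6400\right) - 55984} = \frac{1}{6155 - 55984} = \frac{1}{-49829} = - \frac{1}{49829}$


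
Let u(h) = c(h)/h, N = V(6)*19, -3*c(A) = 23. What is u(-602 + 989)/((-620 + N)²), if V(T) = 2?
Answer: -23/393258564 ≈ -5.8486e-8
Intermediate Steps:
c(A) = -23/3 (c(A) = -⅓*23 = -23/3)
N = 38 (N = 2*19 = 38)
u(h) = -23/(3*h)
u(-602 + 989)/((-620 + N)²) = (-23/(3*(-602 + 989)))/((-620 + 38)²) = (-23/3/387)/((-582)²) = -23/3*1/387/338724 = -23/1161*1/338724 = -23/393258564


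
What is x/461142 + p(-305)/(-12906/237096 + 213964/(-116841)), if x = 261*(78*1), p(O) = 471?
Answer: -18567494423252493/74349125475295 ≈ -249.73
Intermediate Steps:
x = 20358 (x = 261*78 = 20358)
x/461142 + p(-305)/(-12906/237096 + 213964/(-116841)) = 20358/461142 + 471/(-12906/237096 + 213964/(-116841)) = 20358*(1/461142) + 471/(-12906*1/237096 + 213964*(-1/116841)) = 1131/25619 + 471/(-717/13172 - 213964/116841) = 1131/25619 + 471/(-2902108805/1539029652) = 1131/25619 + 471*(-1539029652/2902108805) = 1131/25619 - 724882966092/2902108805 = -18567494423252493/74349125475295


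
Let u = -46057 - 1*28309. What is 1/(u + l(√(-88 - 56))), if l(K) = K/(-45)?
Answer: -8366175/622158970058 + 15*I/311079485029 ≈ -1.3447e-5 + 4.8219e-11*I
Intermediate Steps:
l(K) = -K/45 (l(K) = K*(-1/45) = -K/45)
u = -74366 (u = -46057 - 28309 = -74366)
1/(u + l(√(-88 - 56))) = 1/(-74366 - √(-88 - 56)/45) = 1/(-74366 - 4*I/15) = 225*(-74366 + 4*I/15)/1244317940116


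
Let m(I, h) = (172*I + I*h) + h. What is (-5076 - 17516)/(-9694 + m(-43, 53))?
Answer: 5648/4829 ≈ 1.1696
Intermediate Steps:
m(I, h) = h + 172*I + I*h
(-5076 - 17516)/(-9694 + m(-43, 53)) = (-5076 - 17516)/(-9694 + (53 + 172*(-43) - 43*53)) = -22592/(-9694 + (53 - 7396 - 2279)) = -22592/(-9694 - 9622) = -22592/(-19316) = -22592*(-1/19316) = 5648/4829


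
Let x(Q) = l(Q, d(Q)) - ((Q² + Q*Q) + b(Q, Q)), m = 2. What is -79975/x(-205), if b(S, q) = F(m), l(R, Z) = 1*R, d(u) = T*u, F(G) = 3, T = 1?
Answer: 79975/84258 ≈ 0.94917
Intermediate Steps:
d(u) = u (d(u) = 1*u = u)
l(R, Z) = R
b(S, q) = 3
x(Q) = -3 + Q - 2*Q² (x(Q) = Q - ((Q² + Q*Q) + 3) = Q - ((Q² + Q²) + 3) = Q - (2*Q² + 3) = Q - (3 + 2*Q²) = Q + (-3 - 2*Q²) = -3 + Q - 2*Q²)
-79975/x(-205) = -79975/(-3 - 205 - 2*(-205)²) = -79975/(-3 - 205 - 2*42025) = -79975/(-3 - 205 - 84050) = -79975/(-84258) = -79975*(-1/84258) = 79975/84258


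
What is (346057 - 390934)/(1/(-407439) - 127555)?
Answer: 18284640003/51970881646 ≈ 0.35182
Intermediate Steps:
(346057 - 390934)/(1/(-407439) - 127555) = -44877/(-1/407439 - 127555) = -44877/(-51970881646/407439) = -44877*(-407439/51970881646) = 18284640003/51970881646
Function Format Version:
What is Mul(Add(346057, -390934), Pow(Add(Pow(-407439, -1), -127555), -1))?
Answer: Rational(18284640003, 51970881646) ≈ 0.35182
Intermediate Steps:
Mul(Add(346057, -390934), Pow(Add(Pow(-407439, -1), -127555), -1)) = Mul(-44877, Pow(Add(Rational(-1, 407439), -127555), -1)) = Mul(-44877, Pow(Rational(-51970881646, 407439), -1)) = Mul(-44877, Rational(-407439, 51970881646)) = Rational(18284640003, 51970881646)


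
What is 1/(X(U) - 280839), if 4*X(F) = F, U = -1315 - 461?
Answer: -1/281283 ≈ -3.5551e-6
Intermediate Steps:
U = -1776
X(F) = F/4
1/(X(U) - 280839) = 1/((¼)*(-1776) - 280839) = 1/(-444 - 280839) = 1/(-281283) = -1/281283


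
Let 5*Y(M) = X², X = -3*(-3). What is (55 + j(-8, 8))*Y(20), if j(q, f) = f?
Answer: 5103/5 ≈ 1020.6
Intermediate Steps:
X = 9
Y(M) = 81/5 (Y(M) = (⅕)*9² = (⅕)*81 = 81/5)
(55 + j(-8, 8))*Y(20) = (55 + 8)*(81/5) = 63*(81/5) = 5103/5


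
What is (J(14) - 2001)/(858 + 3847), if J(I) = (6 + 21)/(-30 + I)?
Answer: -32043/75280 ≈ -0.42565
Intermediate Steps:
J(I) = 27/(-30 + I)
(J(14) - 2001)/(858 + 3847) = (27/(-30 + 14) - 2001)/(858 + 3847) = (27/(-16) - 2001)/4705 = (27*(-1/16) - 2001)*(1/4705) = (-27/16 - 2001)*(1/4705) = -32043/16*1/4705 = -32043/75280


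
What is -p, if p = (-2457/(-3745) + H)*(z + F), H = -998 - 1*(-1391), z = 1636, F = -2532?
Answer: 188702976/535 ≈ 3.5272e+5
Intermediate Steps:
H = 393 (H = -998 + 1391 = 393)
p = -188702976/535 (p = (-2457/(-3745) + 393)*(1636 - 2532) = (-2457*(-1/3745) + 393)*(-896) = (351/535 + 393)*(-896) = (210606/535)*(-896) = -188702976/535 ≈ -3.5272e+5)
-p = -1*(-188702976/535) = 188702976/535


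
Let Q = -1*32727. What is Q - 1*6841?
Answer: -39568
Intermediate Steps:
Q = -32727
Q - 1*6841 = -32727 - 1*6841 = -32727 - 6841 = -39568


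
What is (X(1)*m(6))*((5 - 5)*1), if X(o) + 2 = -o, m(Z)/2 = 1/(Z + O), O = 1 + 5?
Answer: 0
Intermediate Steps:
O = 6
m(Z) = 2/(6 + Z) (m(Z) = 2/(Z + 6) = 2/(6 + Z))
X(o) = -2 - o
(X(1)*m(6))*((5 - 5)*1) = ((-2 - 1*1)*(2/(6 + 6)))*((5 - 5)*1) = ((-2 - 1)*(2/12))*(0*1) = -6/12*0 = -3*1/6*0 = -1/2*0 = 0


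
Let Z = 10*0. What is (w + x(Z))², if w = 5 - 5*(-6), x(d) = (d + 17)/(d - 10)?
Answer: 110889/100 ≈ 1108.9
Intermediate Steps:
Z = 0
x(d) = (17 + d)/(-10 + d)
w = 35 (w = 5 + 30 = 35)
(w + x(Z))² = (35 + (17 + 0)/(-10 + 0))² = (35 + 17/(-10))² = (35 - ⅒*17)² = (35 - 17/10)² = (333/10)² = 110889/100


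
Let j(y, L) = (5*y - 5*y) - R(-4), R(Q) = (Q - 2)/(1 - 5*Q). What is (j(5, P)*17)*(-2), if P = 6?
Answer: -68/7 ≈ -9.7143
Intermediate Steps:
R(Q) = (-2 + Q)/(1 - 5*Q)
j(y, L) = 2/7 (j(y, L) = (5*y - 5*y) - (2 - 1*(-4))/(-1 + 5*(-4)) = 0 - (2 + 4)/(-1 - 20) = 0 - 6/(-21) = 0 - (-1)*6/21 = 0 - 1*(-2/7) = 0 + 2/7 = 2/7)
(j(5, P)*17)*(-2) = ((2/7)*17)*(-2) = (34/7)*(-2) = -68/7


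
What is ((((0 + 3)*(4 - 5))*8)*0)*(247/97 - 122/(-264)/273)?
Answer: 0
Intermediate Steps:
((((0 + 3)*(4 - 5))*8)*0)*(247/97 - 122/(-264)/273) = (((3*(-1))*8)*0)*(247*(1/97) - 122*(-1/264)*(1/273)) = (-3*8*0)*(247/97 + (61/132)*(1/273)) = (-24*0)*(247/97 + 61/36036) = 0*(8906809/3495492) = 0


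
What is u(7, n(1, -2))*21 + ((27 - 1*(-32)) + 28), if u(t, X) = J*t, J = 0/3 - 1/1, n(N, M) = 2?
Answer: -60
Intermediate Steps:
J = -1 (J = 0*(⅓) - 1*1 = 0 - 1 = -1)
u(t, X) = -t
u(7, n(1, -2))*21 + ((27 - 1*(-32)) + 28) = -1*7*21 + ((27 - 1*(-32)) + 28) = -7*21 + ((27 + 32) + 28) = -147 + (59 + 28) = -147 + 87 = -60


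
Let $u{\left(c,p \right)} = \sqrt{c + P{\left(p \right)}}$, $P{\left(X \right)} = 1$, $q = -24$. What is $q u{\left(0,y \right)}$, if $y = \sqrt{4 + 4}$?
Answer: $-24$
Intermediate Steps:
$y = 2 \sqrt{2}$ ($y = \sqrt{8} = 2 \sqrt{2} \approx 2.8284$)
$u{\left(c,p \right)} = \sqrt{1 + c}$ ($u{\left(c,p \right)} = \sqrt{c + 1} = \sqrt{1 + c}$)
$q u{\left(0,y \right)} = - 24 \sqrt{1 + 0} = - 24 \sqrt{1} = \left(-24\right) 1 = -24$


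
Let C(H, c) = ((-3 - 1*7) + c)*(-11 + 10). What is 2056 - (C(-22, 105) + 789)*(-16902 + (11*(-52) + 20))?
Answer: 12115132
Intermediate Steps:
C(H, c) = 10 - c (C(H, c) = ((-3 - 7) + c)*(-1) = (-10 + c)*(-1) = 10 - c)
2056 - (C(-22, 105) + 789)*(-16902 + (11*(-52) + 20)) = 2056 - ((10 - 1*105) + 789)*(-16902 + (11*(-52) + 20)) = 2056 - ((10 - 105) + 789)*(-16902 + (-572 + 20)) = 2056 - (-95 + 789)*(-16902 - 552) = 2056 - 694*(-17454) = 2056 - 1*(-12113076) = 2056 + 12113076 = 12115132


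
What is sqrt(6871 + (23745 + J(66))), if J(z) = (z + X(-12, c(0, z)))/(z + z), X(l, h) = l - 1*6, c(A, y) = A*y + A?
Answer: 6*sqrt(102905)/11 ≈ 174.98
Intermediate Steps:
c(A, y) = A + A*y
X(l, h) = -6 + l (X(l, h) = l - 6 = -6 + l)
J(z) = (-18 + z)/(2*z) (J(z) = (z + (-6 - 12))/(z + z) = (z - 18)/((2*z)) = (-18 + z)*(1/(2*z)) = (-18 + z)/(2*z))
sqrt(6871 + (23745 + J(66))) = sqrt(6871 + (23745 + (1/2)*(-18 + 66)/66)) = sqrt(6871 + (23745 + (1/2)*(1/66)*48)) = sqrt(6871 + (23745 + 4/11)) = sqrt(6871 + 261199/11) = sqrt(336780/11) = 6*sqrt(102905)/11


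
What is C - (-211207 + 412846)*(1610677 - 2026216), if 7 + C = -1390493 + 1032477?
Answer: 83788510398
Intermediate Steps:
C = -358023 (C = -7 + (-1390493 + 1032477) = -7 - 358016 = -358023)
C - (-211207 + 412846)*(1610677 - 2026216) = -358023 - (-211207 + 412846)*(1610677 - 2026216) = -358023 - 201639*(-415539) = -358023 - 1*(-83788868421) = -358023 + 83788868421 = 83788510398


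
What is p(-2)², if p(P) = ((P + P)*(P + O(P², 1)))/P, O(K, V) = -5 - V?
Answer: 256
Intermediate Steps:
p(P) = -12 + 2*P (p(P) = ((P + P)*(P + (-5 - 1*1)))/P = ((2*P)*(P + (-5 - 1)))/P = ((2*P)*(P - 6))/P = ((2*P)*(-6 + P))/P = (2*P*(-6 + P))/P = -12 + 2*P)
p(-2)² = (-12 + 2*(-2))² = (-12 - 4)² = (-16)² = 256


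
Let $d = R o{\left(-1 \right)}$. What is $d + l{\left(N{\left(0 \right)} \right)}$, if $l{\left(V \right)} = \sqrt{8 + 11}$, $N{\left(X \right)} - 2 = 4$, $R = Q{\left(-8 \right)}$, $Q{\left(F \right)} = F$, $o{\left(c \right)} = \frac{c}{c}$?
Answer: $-8 + \sqrt{19} \approx -3.6411$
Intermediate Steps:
$o{\left(c \right)} = 1$
$R = -8$
$N{\left(X \right)} = 6$ ($N{\left(X \right)} = 2 + 4 = 6$)
$l{\left(V \right)} = \sqrt{19}$
$d = -8$ ($d = \left(-8\right) 1 = -8$)
$d + l{\left(N{\left(0 \right)} \right)} = -8 + \sqrt{19}$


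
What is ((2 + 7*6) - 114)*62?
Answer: -4340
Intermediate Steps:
((2 + 7*6) - 114)*62 = ((2 + 42) - 114)*62 = (44 - 114)*62 = -70*62 = -4340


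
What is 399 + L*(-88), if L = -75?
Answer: 6999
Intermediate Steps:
399 + L*(-88) = 399 - 75*(-88) = 399 + 6600 = 6999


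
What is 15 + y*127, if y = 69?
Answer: 8778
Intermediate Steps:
15 + y*127 = 15 + 69*127 = 15 + 8763 = 8778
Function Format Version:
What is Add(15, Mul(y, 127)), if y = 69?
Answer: 8778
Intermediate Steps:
Add(15, Mul(y, 127)) = Add(15, Mul(69, 127)) = Add(15, 8763) = 8778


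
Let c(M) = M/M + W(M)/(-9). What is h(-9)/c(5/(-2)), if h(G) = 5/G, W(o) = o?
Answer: -10/23 ≈ -0.43478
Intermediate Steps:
c(M) = 1 - M/9 (c(M) = M/M + M/(-9) = 1 + M*(-⅑) = 1 - M/9)
h(-9)/c(5/(-2)) = (5/(-9))/(1 - 5/(9*(-2))) = (5*(-⅑))/(1 - 5*(-1)/(9*2)) = -5/(9*(1 - ⅑*(-5/2))) = -5/(9*(1 + 5/18)) = -5/(9*23/18) = -5/9*18/23 = -10/23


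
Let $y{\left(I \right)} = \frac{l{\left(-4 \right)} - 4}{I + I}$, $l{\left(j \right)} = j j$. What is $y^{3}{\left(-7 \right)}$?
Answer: $- \frac{216}{343} \approx -0.62974$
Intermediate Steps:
$l{\left(j \right)} = j^{2}$
$y{\left(I \right)} = \frac{6}{I}$ ($y{\left(I \right)} = \frac{\left(-4\right)^{2} - 4}{I + I} = \frac{16 - 4}{2 I} = 12 \frac{1}{2 I} = \frac{6}{I}$)
$y^{3}{\left(-7 \right)} = \left(\frac{6}{-7}\right)^{3} = \left(6 \left(- \frac{1}{7}\right)\right)^{3} = \left(- \frac{6}{7}\right)^{3} = - \frac{216}{343}$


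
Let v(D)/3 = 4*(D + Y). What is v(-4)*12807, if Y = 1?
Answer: -461052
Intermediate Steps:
v(D) = 12 + 12*D (v(D) = 3*(4*(D + 1)) = 3*(4*(1 + D)) = 3*(4 + 4*D) = 12 + 12*D)
v(-4)*12807 = (12 + 12*(-4))*12807 = (12 - 48)*12807 = -36*12807 = -461052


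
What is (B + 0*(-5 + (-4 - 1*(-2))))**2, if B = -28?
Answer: 784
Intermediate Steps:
(B + 0*(-5 + (-4 - 1*(-2))))**2 = (-28 + 0*(-5 + (-4 - 1*(-2))))**2 = (-28 + 0*(-5 + (-4 + 2)))**2 = (-28 + 0*(-5 - 2))**2 = (-28 + 0*(-7))**2 = (-28 + 0)**2 = (-28)**2 = 784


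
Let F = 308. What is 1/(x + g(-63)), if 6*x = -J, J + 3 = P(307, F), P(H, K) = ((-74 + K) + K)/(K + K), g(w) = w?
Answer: -1848/115771 ≈ -0.015963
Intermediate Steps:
P(H, K) = (-74 + 2*K)/(2*K) (P(H, K) = (-74 + 2*K)/((2*K)) = (-74 + 2*K)*(1/(2*K)) = (-74 + 2*K)/(2*K))
J = -653/308 (J = -3 + (-37 + 308)/308 = -3 + (1/308)*271 = -3 + 271/308 = -653/308 ≈ -2.1201)
x = 653/1848 (x = (-1*(-653/308))/6 = (⅙)*(653/308) = 653/1848 ≈ 0.35335)
1/(x + g(-63)) = 1/(653/1848 - 63) = 1/(-115771/1848) = -1848/115771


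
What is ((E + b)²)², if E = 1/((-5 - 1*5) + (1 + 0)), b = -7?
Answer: 16777216/6561 ≈ 2557.1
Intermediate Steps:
E = -⅑ (E = 1/((-5 - 5) + 1) = 1/(-10 + 1) = 1/(-9) = -⅑ ≈ -0.11111)
((E + b)²)² = ((-⅑ - 7)²)² = ((-64/9)²)² = (4096/81)² = 16777216/6561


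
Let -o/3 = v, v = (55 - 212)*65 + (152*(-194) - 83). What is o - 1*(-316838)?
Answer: 436166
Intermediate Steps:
v = -39776 (v = -157*65 + (-29488 - 83) = -10205 - 29571 = -39776)
o = 119328 (o = -3*(-39776) = 119328)
o - 1*(-316838) = 119328 - 1*(-316838) = 119328 + 316838 = 436166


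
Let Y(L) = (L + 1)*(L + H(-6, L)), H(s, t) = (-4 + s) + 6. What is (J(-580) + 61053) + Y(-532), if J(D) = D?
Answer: 345089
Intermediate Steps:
H(s, t) = 2 + s
Y(L) = (1 + L)*(-4 + L) (Y(L) = (L + 1)*(L + (2 - 6)) = (1 + L)*(L - 4) = (1 + L)*(-4 + L))
(J(-580) + 61053) + Y(-532) = (-580 + 61053) + (-4 + (-532)**2 - 3*(-532)) = 60473 + (-4 + 283024 + 1596) = 60473 + 284616 = 345089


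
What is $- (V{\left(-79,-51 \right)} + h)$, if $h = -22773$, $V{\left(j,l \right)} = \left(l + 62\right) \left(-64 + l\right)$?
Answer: $24038$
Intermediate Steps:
$V{\left(j,l \right)} = \left(-64 + l\right) \left(62 + l\right)$ ($V{\left(j,l \right)} = \left(62 + l\right) \left(-64 + l\right) = \left(-64 + l\right) \left(62 + l\right)$)
$- (V{\left(-79,-51 \right)} + h) = - (\left(-3968 + \left(-51\right)^{2} - -102\right) - 22773) = - (\left(-3968 + 2601 + 102\right) - 22773) = - (-1265 - 22773) = \left(-1\right) \left(-24038\right) = 24038$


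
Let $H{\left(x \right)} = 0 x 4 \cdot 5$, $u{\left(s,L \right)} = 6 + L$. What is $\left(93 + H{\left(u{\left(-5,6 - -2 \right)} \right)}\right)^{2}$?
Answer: $8649$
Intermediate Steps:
$H{\left(x \right)} = 0$ ($H{\left(x \right)} = 0 \cdot 20 = 0$)
$\left(93 + H{\left(u{\left(-5,6 - -2 \right)} \right)}\right)^{2} = \left(93 + 0\right)^{2} = 93^{2} = 8649$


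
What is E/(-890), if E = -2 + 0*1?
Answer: 1/445 ≈ 0.0022472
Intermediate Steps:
E = -2 (E = -2 + 0 = -2)
E/(-890) = -2/(-890) = -2*(-1/890) = 1/445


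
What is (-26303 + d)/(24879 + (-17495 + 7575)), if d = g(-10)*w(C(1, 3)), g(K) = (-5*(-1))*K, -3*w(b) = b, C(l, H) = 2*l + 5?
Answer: -78559/44877 ≈ -1.7505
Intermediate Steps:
C(l, H) = 5 + 2*l
w(b) = -b/3
g(K) = 5*K
d = 350/3 (d = (5*(-10))*(-(5 + 2*1)/3) = -(-50)*(5 + 2)/3 = -(-50)*7/3 = -50*(-7/3) = 350/3 ≈ 116.67)
(-26303 + d)/(24879 + (-17495 + 7575)) = (-26303 + 350/3)/(24879 + (-17495 + 7575)) = -78559/(3*(24879 - 9920)) = -78559/3/14959 = -78559/3*1/14959 = -78559/44877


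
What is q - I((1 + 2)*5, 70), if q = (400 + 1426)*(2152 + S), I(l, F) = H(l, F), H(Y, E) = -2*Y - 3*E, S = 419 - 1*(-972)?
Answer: 6469758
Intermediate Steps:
S = 1391 (S = 419 + 972 = 1391)
H(Y, E) = -3*E - 2*Y
I(l, F) = -3*F - 2*l
q = 6469518 (q = (400 + 1426)*(2152 + 1391) = 1826*3543 = 6469518)
q - I((1 + 2)*5, 70) = 6469518 - (-3*70 - 2*(1 + 2)*5) = 6469518 - (-210 - 6*5) = 6469518 - (-210 - 2*15) = 6469518 - (-210 - 30) = 6469518 - 1*(-240) = 6469518 + 240 = 6469758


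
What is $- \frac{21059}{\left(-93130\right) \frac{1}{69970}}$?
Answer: $\frac{147349823}{9313} \approx 15822.0$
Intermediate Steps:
$- \frac{21059}{\left(-93130\right) \frac{1}{69970}} = - \frac{21059}{- \frac{9313}{6997}} = \left(-21059\right) \left(- \frac{6997}{9313}\right) = \frac{147349823}{9313}$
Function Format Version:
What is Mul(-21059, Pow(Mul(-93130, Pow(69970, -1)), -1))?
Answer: Rational(147349823, 9313) ≈ 15822.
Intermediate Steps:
Mul(-21059, Pow(Mul(-93130, Pow(69970, -1)), -1)) = Mul(-21059, Pow(Mul(-93130, Rational(1, 69970)), -1)) = Mul(-21059, Pow(Rational(-9313, 6997), -1)) = Mul(-21059, Rational(-6997, 9313)) = Rational(147349823, 9313)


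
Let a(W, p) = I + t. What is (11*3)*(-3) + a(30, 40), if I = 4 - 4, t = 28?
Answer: -71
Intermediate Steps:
I = 0
a(W, p) = 28 (a(W, p) = 0 + 28 = 28)
(11*3)*(-3) + a(30, 40) = (11*3)*(-3) + 28 = 33*(-3) + 28 = -99 + 28 = -71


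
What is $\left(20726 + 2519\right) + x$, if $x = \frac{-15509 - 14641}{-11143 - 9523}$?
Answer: $\frac{240205660}{10333} \approx 23246.0$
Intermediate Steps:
$x = \frac{15075}{10333}$ ($x = - \frac{30150}{-20666} = \left(-30150\right) \left(- \frac{1}{20666}\right) = \frac{15075}{10333} \approx 1.4589$)
$\left(20726 + 2519\right) + x = \left(20726 + 2519\right) + \frac{15075}{10333} = 23245 + \frac{15075}{10333} = \frac{240205660}{10333}$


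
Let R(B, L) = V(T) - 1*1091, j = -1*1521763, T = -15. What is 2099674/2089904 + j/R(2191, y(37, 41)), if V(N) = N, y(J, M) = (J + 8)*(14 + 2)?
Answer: 795665205049/577858456 ≈ 1376.9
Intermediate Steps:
y(J, M) = 128 + 16*J (y(J, M) = (8 + J)*16 = 128 + 16*J)
j = -1521763
R(B, L) = -1106 (R(B, L) = -15 - 1*1091 = -15 - 1091 = -1106)
2099674/2089904 + j/R(2191, y(37, 41)) = 2099674/2089904 - 1521763/(-1106) = 2099674*(1/2089904) - 1521763*(-1/1106) = 1049837/1044952 + 1521763/1106 = 795665205049/577858456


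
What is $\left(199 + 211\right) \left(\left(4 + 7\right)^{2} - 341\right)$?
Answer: $-90200$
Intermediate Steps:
$\left(199 + 211\right) \left(\left(4 + 7\right)^{2} - 341\right) = 410 \left(11^{2} - 341\right) = 410 \left(121 - 341\right) = 410 \left(-220\right) = -90200$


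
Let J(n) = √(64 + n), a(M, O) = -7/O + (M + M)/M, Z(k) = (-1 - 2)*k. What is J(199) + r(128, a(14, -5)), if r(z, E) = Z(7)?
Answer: -21 + √263 ≈ -4.7827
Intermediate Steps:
Z(k) = -3*k
a(M, O) = 2 - 7/O (a(M, O) = -7/O + (2*M)/M = -7/O + 2 = 2 - 7/O)
r(z, E) = -21 (r(z, E) = -3*7 = -21)
J(199) + r(128, a(14, -5)) = √(64 + 199) - 21 = √263 - 21 = -21 + √263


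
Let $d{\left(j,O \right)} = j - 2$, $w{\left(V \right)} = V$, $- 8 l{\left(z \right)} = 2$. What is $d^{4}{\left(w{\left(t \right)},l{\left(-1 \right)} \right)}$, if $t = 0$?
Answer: $16$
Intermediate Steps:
$l{\left(z \right)} = - \frac{1}{4}$ ($l{\left(z \right)} = \left(- \frac{1}{8}\right) 2 = - \frac{1}{4}$)
$d{\left(j,O \right)} = -2 + j$
$d^{4}{\left(w{\left(t \right)},l{\left(-1 \right)} \right)} = \left(-2 + 0\right)^{4} = \left(-2\right)^{4} = 16$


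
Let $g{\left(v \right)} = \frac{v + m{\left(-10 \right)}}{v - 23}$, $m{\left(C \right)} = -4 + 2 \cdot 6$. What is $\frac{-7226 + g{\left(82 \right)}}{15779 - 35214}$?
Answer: $\frac{32788}{88205} \approx 0.37173$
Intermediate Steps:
$m{\left(C \right)} = 8$ ($m{\left(C \right)} = -4 + 12 = 8$)
$g{\left(v \right)} = \frac{8 + v}{-23 + v}$ ($g{\left(v \right)} = \frac{v + 8}{v - 23} = \frac{8 + v}{-23 + v}$)
$\frac{-7226 + g{\left(82 \right)}}{15779 - 35214} = \frac{-7226 + \frac{8 + 82}{-23 + 82}}{15779 - 35214} = \frac{-7226 + \frac{1}{59} \cdot 90}{-19435} = \left(-7226 + \frac{1}{59} \cdot 90\right) \left(- \frac{1}{19435}\right) = \left(-7226 + \frac{90}{59}\right) \left(- \frac{1}{19435}\right) = \left(- \frac{426244}{59}\right) \left(- \frac{1}{19435}\right) = \frac{32788}{88205}$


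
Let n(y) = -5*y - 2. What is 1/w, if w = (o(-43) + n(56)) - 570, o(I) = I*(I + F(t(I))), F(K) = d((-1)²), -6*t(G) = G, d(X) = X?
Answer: 1/954 ≈ 0.0010482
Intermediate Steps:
t(G) = -G/6
n(y) = -2 - 5*y
F(K) = 1 (F(K) = (-1)² = 1)
o(I) = I*(1 + I) (o(I) = I*(I + 1) = I*(1 + I))
w = 954 (w = (-43*(1 - 43) + (-2 - 5*56)) - 570 = (-43*(-42) + (-2 - 280)) - 570 = (1806 - 282) - 570 = 1524 - 570 = 954)
1/w = 1/954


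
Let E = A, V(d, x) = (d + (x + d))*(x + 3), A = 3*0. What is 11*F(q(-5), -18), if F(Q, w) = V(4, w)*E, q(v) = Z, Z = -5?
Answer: 0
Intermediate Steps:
A = 0
q(v) = -5
V(d, x) = (3 + x)*(x + 2*d) (V(d, x) = (d + (d + x))*(3 + x) = (x + 2*d)*(3 + x) = (3 + x)*(x + 2*d))
E = 0
F(Q, w) = 0 (F(Q, w) = (w**2 + 3*w + 6*4 + 2*4*w)*0 = (w**2 + 3*w + 24 + 8*w)*0 = (24 + w**2 + 11*w)*0 = 0)
11*F(q(-5), -18) = 11*0 = 0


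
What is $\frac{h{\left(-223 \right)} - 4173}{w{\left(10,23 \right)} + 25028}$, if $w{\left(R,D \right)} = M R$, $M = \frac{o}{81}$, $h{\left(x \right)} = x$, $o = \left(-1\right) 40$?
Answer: $- \frac{89019}{506717} \approx -0.17568$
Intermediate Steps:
$o = -40$
$M = - \frac{40}{81} \approx -0.49383$
$w{\left(R,D \right)} = - \frac{40 R}{81}$
$\frac{h{\left(-223 \right)} - 4173}{w{\left(10,23 \right)} + 25028} = \frac{-223 - 4173}{\left(- \frac{40}{81}\right) 10 + 25028} = - \frac{4396}{- \frac{400}{81} + 25028} = - \frac{4396}{\frac{2026868}{81}} = \left(-4396\right) \frac{81}{2026868} = - \frac{89019}{506717}$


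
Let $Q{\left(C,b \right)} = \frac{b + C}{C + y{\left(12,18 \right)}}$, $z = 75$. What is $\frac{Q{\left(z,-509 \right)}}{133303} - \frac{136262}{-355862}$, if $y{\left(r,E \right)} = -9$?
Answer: $\frac{299669589842}{782718291069} \approx 0.38286$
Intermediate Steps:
$Q{\left(C,b \right)} = \frac{C + b}{-9 + C}$ ($Q{\left(C,b \right)} = \frac{b + C}{C - 9} = \frac{C + b}{-9 + C}$)
$\frac{Q{\left(z,-509 \right)}}{133303} - \frac{136262}{-355862} = \frac{\frac{1}{-9 + 75} \left(75 - 509\right)}{133303} - \frac{136262}{-355862} = \frac{1}{66} \left(-434\right) \frac{1}{133303} - - \frac{68131}{177931} = \frac{1}{66} \left(-434\right) \frac{1}{133303} + \frac{68131}{177931} = \left(- \frac{217}{33}\right) \frac{1}{133303} + \frac{68131}{177931} = - \frac{217}{4398999} + \frac{68131}{177931} = \frac{299669589842}{782718291069}$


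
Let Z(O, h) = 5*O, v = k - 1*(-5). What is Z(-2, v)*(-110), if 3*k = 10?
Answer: 1100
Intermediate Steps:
k = 10/3 (k = (1/3)*10 = 10/3 ≈ 3.3333)
v = 25/3 (v = 10/3 - 1*(-5) = 10/3 + 5 = 25/3 ≈ 8.3333)
Z(-2, v)*(-110) = (5*(-2))*(-110) = -10*(-110) = 1100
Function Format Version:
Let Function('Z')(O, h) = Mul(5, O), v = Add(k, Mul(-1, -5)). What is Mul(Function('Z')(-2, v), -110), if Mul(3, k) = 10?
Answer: 1100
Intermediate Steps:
k = Rational(10, 3) (k = Mul(Rational(1, 3), 10) = Rational(10, 3) ≈ 3.3333)
v = Rational(25, 3) (v = Add(Rational(10, 3), Mul(-1, -5)) = Add(Rational(10, 3), 5) = Rational(25, 3) ≈ 8.3333)
Mul(Function('Z')(-2, v), -110) = Mul(Mul(5, -2), -110) = Mul(-10, -110) = 1100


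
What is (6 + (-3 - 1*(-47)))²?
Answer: 2500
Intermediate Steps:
(6 + (-3 - 1*(-47)))² = (6 + (-3 + 47))² = (6 + 44)² = 50² = 2500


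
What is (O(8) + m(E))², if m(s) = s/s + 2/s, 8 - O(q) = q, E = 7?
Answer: 81/49 ≈ 1.6531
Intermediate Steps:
O(q) = 8 - q
m(s) = 1 + 2/s
(O(8) + m(E))² = ((8 - 1*8) + (2 + 7)/7)² = ((8 - 8) + (⅐)*9)² = (0 + 9/7)² = (9/7)² = 81/49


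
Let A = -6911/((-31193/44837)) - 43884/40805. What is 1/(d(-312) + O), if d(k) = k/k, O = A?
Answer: 1272830365/12644088384888 ≈ 0.00010067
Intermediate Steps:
A = 12642815554523/1272830365 (A = -6911/((-31193*1/44837)) - 43884*1/40805 = -6911/(-31193/44837) - 43884/40805 = -6911*(-44837/31193) - 43884/40805 = 309868507/31193 - 43884/40805 = 12642815554523/1272830365 ≈ 9932.8)
O = 12642815554523/1272830365 ≈ 9932.8
d(k) = 1
1/(d(-312) + O) = 1/(1 + 12642815554523/1272830365) = 1/(12644088384888/1272830365) = 1272830365/12644088384888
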